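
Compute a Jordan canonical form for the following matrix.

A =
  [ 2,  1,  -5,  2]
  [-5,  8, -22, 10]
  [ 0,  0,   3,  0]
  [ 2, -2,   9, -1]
J_3(3) ⊕ J_1(3)

The characteristic polynomial is
  det(x·I − A) = x^4 - 12*x^3 + 54*x^2 - 108*x + 81 = (x - 3)^4

Eigenvalues and multiplicities (the geometric multiplicity of λ is n − rank(A − λI), which equals the number of Jordan blocks for λ):
  λ = 3: algebraic multiplicity = 4, geometric multiplicity = 2

Determining the block sizes for each eigenvalue:
  λ = 3: with am = 4 and gm = 2, the partition is not yet determined (e.g. several partitions of 4 into 2 parts exist). Let N = A − (3)·I. Computing rank(N^1) = 2, rank(N^2) = 1, rank(N^3) = 0; the number of blocks of size ≥ j is rank(N^{j−1}) − rank(N^j), giving [2, 1, 1]. So we have 1 block(s) of size 3, 1 block(s) of size 1 → block sizes [3, 1]

Assembling the blocks gives a Jordan form
J =
  [3, 1, 0, 0]
  [0, 3, 1, 0]
  [0, 0, 3, 0]
  [0, 0, 0, 3]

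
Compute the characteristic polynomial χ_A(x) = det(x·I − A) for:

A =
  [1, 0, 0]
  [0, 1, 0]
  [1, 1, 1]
x^3 - 3*x^2 + 3*x - 1

Expanding det(x·I − A) (e.g. by cofactor expansion or by noting that A is similar to its Jordan form J, which has the same characteristic polynomial as A) gives
  χ_A(x) = x^3 - 3*x^2 + 3*x - 1
which factors as (x - 1)^3. The eigenvalues (with algebraic multiplicities) are λ = 1 with multiplicity 3.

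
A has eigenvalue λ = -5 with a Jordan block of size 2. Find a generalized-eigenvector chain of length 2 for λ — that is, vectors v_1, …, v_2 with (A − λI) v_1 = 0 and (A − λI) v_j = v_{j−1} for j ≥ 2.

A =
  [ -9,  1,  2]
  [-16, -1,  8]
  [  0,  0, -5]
A Jordan chain for λ = -5 of length 2:
v_1 = (-4, -16, 0)ᵀ
v_2 = (1, 0, 0)ᵀ

Let N = A − (-5)·I. We want v_2 with N^2 v_2 = 0 but N^1 v_2 ≠ 0; then v_{j-1} := N · v_j for j = 2, …, 2.

Pick v_2 = (1, 0, 0)ᵀ.
Then v_1 = N · v_2 = (-4, -16, 0)ᵀ.

Sanity check: (A − (-5)·I) v_1 = (0, 0, 0)ᵀ = 0. ✓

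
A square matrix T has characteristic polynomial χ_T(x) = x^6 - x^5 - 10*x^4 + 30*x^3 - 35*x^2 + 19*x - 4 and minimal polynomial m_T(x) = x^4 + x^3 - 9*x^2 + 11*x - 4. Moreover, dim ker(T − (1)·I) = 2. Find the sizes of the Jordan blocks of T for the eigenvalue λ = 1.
Block sizes for λ = 1: [3, 2]

Step 1 — from the characteristic polynomial, algebraic multiplicity of λ = 1 is 5. From dim ker(T − (1)·I) = 2, there are exactly 2 Jordan blocks for λ = 1.
Step 2 — from the minimal polynomial, the factor (x − 1)^3 tells us the largest block for λ = 1 has size 3.
Step 3 — with total size 5, 2 blocks, and largest block 3, the block sizes (in nonincreasing order) are [3, 2].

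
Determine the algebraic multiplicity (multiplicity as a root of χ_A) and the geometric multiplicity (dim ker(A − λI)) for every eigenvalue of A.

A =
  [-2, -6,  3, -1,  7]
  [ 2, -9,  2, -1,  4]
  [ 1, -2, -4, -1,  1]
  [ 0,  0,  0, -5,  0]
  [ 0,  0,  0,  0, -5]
λ = -5: alg = 5, geom = 3

Step 1 — factor the characteristic polynomial to read off the algebraic multiplicities:
  χ_A(x) = (x + 5)^5

Step 2 — compute geometric multiplicities via the rank-nullity identity g(λ) = n − rank(A − λI):
  rank(A − (-5)·I) = 2, so dim ker(A − (-5)·I) = n − 2 = 3

Summary:
  λ = -5: algebraic multiplicity = 5, geometric multiplicity = 3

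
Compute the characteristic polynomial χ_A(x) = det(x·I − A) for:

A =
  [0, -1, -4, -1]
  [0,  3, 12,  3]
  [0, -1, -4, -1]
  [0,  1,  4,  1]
x^4

Expanding det(x·I − A) (e.g. by cofactor expansion or by noting that A is similar to its Jordan form J, which has the same characteristic polynomial as A) gives
  χ_A(x) = x^4
which factors as x^4. The eigenvalues (with algebraic multiplicities) are λ = 0 with multiplicity 4.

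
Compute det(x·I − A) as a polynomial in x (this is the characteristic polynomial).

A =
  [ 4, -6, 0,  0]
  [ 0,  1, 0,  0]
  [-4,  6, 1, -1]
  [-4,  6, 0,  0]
x^4 - 6*x^3 + 9*x^2 - 4*x

Expanding det(x·I − A) (e.g. by cofactor expansion or by noting that A is similar to its Jordan form J, which has the same characteristic polynomial as A) gives
  χ_A(x) = x^4 - 6*x^3 + 9*x^2 - 4*x
which factors as x*(x - 4)*(x - 1)^2. The eigenvalues (with algebraic multiplicities) are λ = 0 with multiplicity 1, λ = 1 with multiplicity 2, λ = 4 with multiplicity 1.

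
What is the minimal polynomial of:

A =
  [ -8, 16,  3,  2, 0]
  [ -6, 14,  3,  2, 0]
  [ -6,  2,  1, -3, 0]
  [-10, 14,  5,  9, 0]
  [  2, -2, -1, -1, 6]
x^4 - 16*x^3 + 72*x^2 - 432

The characteristic polynomial is χ_A(x) = (x - 6)^4*(x + 2), so the eigenvalues are known. The minimal polynomial is
  m_A(x) = Π_λ (x − λ)^{k_λ}
where k_λ is the size of the *largest* Jordan block for λ (equivalently, the smallest k with (A − λI)^k v = 0 for every generalised eigenvector v of λ).

  λ = -2: largest Jordan block has size 1, contributing (x + 2)
  λ = 6: largest Jordan block has size 3, contributing (x − 6)^3

So m_A(x) = (x - 6)^3*(x + 2) = x^4 - 16*x^3 + 72*x^2 - 432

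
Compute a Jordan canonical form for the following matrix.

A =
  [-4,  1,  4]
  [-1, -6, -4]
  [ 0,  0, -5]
J_2(-5) ⊕ J_1(-5)

The characteristic polynomial is
  det(x·I − A) = x^3 + 15*x^2 + 75*x + 125 = (x + 5)^3

Eigenvalues and multiplicities (the geometric multiplicity of λ is n − rank(A − λI), which equals the number of Jordan blocks for λ):
  λ = -5: algebraic multiplicity = 3, geometric multiplicity = 2

Determining the block sizes for each eigenvalue:
  λ = -5: 2 blocks summing to 3 forces exactly one block of size 2 and the rest size 1 → block sizes [2, 1]

Assembling the blocks gives a Jordan form
J =
  [-5,  1,  0]
  [ 0, -5,  0]
  [ 0,  0, -5]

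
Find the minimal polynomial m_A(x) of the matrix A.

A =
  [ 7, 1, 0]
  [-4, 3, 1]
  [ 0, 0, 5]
x^3 - 15*x^2 + 75*x - 125

The characteristic polynomial is χ_A(x) = (x - 5)^3, so the eigenvalues are known. The minimal polynomial is
  m_A(x) = Π_λ (x − λ)^{k_λ}
where k_λ is the size of the *largest* Jordan block for λ (equivalently, the smallest k with (A − λI)^k v = 0 for every generalised eigenvector v of λ).

  λ = 5: largest Jordan block has size 3, contributing (x − 5)^3

So m_A(x) = (x - 5)^3 = x^3 - 15*x^2 + 75*x - 125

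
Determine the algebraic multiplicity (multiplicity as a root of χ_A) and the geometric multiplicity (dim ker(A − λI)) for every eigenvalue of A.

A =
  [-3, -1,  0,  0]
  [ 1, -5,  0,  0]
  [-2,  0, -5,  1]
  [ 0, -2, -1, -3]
λ = -4: alg = 4, geom = 2

Step 1 — factor the characteristic polynomial to read off the algebraic multiplicities:
  χ_A(x) = (x + 4)^4

Step 2 — compute geometric multiplicities via the rank-nullity identity g(λ) = n − rank(A − λI):
  rank(A − (-4)·I) = 2, so dim ker(A − (-4)·I) = n − 2 = 2

Summary:
  λ = -4: algebraic multiplicity = 4, geometric multiplicity = 2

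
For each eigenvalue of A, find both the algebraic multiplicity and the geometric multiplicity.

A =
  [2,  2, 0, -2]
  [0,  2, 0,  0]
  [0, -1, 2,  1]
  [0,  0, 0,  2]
λ = 2: alg = 4, geom = 3

Step 1 — factor the characteristic polynomial to read off the algebraic multiplicities:
  χ_A(x) = (x - 2)^4

Step 2 — compute geometric multiplicities via the rank-nullity identity g(λ) = n − rank(A − λI):
  rank(A − (2)·I) = 1, so dim ker(A − (2)·I) = n − 1 = 3

Summary:
  λ = 2: algebraic multiplicity = 4, geometric multiplicity = 3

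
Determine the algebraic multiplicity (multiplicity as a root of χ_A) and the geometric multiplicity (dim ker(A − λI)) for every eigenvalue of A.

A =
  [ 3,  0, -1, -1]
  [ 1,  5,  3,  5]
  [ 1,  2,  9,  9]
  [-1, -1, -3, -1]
λ = 4: alg = 4, geom = 2

Step 1 — factor the characteristic polynomial to read off the algebraic multiplicities:
  χ_A(x) = (x - 4)^4

Step 2 — compute geometric multiplicities via the rank-nullity identity g(λ) = n − rank(A − λI):
  rank(A − (4)·I) = 2, so dim ker(A − (4)·I) = n − 2 = 2

Summary:
  λ = 4: algebraic multiplicity = 4, geometric multiplicity = 2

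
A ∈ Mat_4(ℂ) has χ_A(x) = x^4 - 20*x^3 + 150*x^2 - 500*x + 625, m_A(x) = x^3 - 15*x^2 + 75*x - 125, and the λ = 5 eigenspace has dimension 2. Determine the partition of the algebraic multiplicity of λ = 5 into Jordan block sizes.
Block sizes for λ = 5: [3, 1]

Step 1 — from the characteristic polynomial, algebraic multiplicity of λ = 5 is 4. From dim ker(A − (5)·I) = 2, there are exactly 2 Jordan blocks for λ = 5.
Step 2 — from the minimal polynomial, the factor (x − 5)^3 tells us the largest block for λ = 5 has size 3.
Step 3 — with total size 4, 2 blocks, and largest block 3, the block sizes (in nonincreasing order) are [3, 1].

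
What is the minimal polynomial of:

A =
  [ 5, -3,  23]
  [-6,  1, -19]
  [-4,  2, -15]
x^3 + 9*x^2 + 27*x + 27

The characteristic polynomial is χ_A(x) = (x + 3)^3, so the eigenvalues are known. The minimal polynomial is
  m_A(x) = Π_λ (x − λ)^{k_λ}
where k_λ is the size of the *largest* Jordan block for λ (equivalently, the smallest k with (A − λI)^k v = 0 for every generalised eigenvector v of λ).

  λ = -3: largest Jordan block has size 3, contributing (x + 3)^3

So m_A(x) = (x + 3)^3 = x^3 + 9*x^2 + 27*x + 27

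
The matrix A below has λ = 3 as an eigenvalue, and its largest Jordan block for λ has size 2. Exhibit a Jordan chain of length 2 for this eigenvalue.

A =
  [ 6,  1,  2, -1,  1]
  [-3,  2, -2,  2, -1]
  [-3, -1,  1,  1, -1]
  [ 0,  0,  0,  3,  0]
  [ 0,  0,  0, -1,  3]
A Jordan chain for λ = 3 of length 2:
v_1 = (3, -3, -3, 0, 0)ᵀ
v_2 = (1, 0, 0, 0, 0)ᵀ

Let N = A − (3)·I. We want v_2 with N^2 v_2 = 0 but N^1 v_2 ≠ 0; then v_{j-1} := N · v_j for j = 2, …, 2.

Pick v_2 = (1, 0, 0, 0, 0)ᵀ.
Then v_1 = N · v_2 = (3, -3, -3, 0, 0)ᵀ.

Sanity check: (A − (3)·I) v_1 = (0, 0, 0, 0, 0)ᵀ = 0. ✓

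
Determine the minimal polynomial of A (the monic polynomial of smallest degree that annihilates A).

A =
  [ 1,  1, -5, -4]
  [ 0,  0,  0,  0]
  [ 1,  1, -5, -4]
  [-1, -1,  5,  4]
x^2

The characteristic polynomial is χ_A(x) = x^4, so the eigenvalues are known. The minimal polynomial is
  m_A(x) = Π_λ (x − λ)^{k_λ}
where k_λ is the size of the *largest* Jordan block for λ (equivalently, the smallest k with (A − λI)^k v = 0 for every generalised eigenvector v of λ).

  λ = 0: largest Jordan block has size 2, contributing (x − 0)^2

So m_A(x) = x^2 = x^2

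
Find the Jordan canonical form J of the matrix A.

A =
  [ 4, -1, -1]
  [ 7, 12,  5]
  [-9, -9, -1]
J_3(5)

The characteristic polynomial is
  det(x·I − A) = x^3 - 15*x^2 + 75*x - 125 = (x - 5)^3

Eigenvalues and multiplicities (the geometric multiplicity of λ is n − rank(A − λI), which equals the number of Jordan blocks for λ):
  λ = 5: algebraic multiplicity = 3, geometric multiplicity = 1

Determining the block sizes for each eigenvalue:
  λ = 5: one block (gm = 1), so the single block has size am = 3 → block sizes [3]

Assembling the blocks gives a Jordan form
J =
  [5, 1, 0]
  [0, 5, 1]
  [0, 0, 5]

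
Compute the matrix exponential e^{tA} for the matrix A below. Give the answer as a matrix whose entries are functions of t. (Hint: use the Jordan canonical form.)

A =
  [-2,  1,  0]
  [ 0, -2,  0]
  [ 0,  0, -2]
e^{tA} =
  [exp(-2*t), t*exp(-2*t), 0]
  [0, exp(-2*t), 0]
  [0, 0, exp(-2*t)]

Strategy: write A = P · J · P⁻¹ where J is a Jordan canonical form, so e^{tA} = P · e^{tJ} · P⁻¹, and e^{tJ} can be computed block-by-block.

A has Jordan form
J =
  [-2,  1,  0]
  [ 0, -2,  0]
  [ 0,  0, -2]
(up to reordering of blocks).

Per-block formulas:
  For a 2×2 Jordan block J_2(-2): exp(t · J_2(-2)) = e^(-2t)·(I + t·N), where N is the 2×2 nilpotent shift.
  For a 1×1 block at λ = -2: exp(t · [-2]) = [e^(-2t)].

After assembling e^{tJ} and conjugating by P, we get:

e^{tA} =
  [exp(-2*t), t*exp(-2*t), 0]
  [0, exp(-2*t), 0]
  [0, 0, exp(-2*t)]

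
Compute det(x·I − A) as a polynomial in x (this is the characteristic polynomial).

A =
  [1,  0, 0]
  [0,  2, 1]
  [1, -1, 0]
x^3 - 3*x^2 + 3*x - 1

Expanding det(x·I − A) (e.g. by cofactor expansion or by noting that A is similar to its Jordan form J, which has the same characteristic polynomial as A) gives
  χ_A(x) = x^3 - 3*x^2 + 3*x - 1
which factors as (x - 1)^3. The eigenvalues (with algebraic multiplicities) are λ = 1 with multiplicity 3.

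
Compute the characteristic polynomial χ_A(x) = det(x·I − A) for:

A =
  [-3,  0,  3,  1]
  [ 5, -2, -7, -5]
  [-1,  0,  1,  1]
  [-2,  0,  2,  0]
x^4 + 4*x^3 + 4*x^2

Expanding det(x·I − A) (e.g. by cofactor expansion or by noting that A is similar to its Jordan form J, which has the same characteristic polynomial as A) gives
  χ_A(x) = x^4 + 4*x^3 + 4*x^2
which factors as x^2*(x + 2)^2. The eigenvalues (with algebraic multiplicities) are λ = -2 with multiplicity 2, λ = 0 with multiplicity 2.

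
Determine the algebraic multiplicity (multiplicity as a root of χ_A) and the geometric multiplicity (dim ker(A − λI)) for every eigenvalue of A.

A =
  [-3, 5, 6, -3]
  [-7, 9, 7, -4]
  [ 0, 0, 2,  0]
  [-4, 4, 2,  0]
λ = 2: alg = 4, geom = 2

Step 1 — factor the characteristic polynomial to read off the algebraic multiplicities:
  χ_A(x) = (x - 2)^4

Step 2 — compute geometric multiplicities via the rank-nullity identity g(λ) = n − rank(A − λI):
  rank(A − (2)·I) = 2, so dim ker(A − (2)·I) = n − 2 = 2

Summary:
  λ = 2: algebraic multiplicity = 4, geometric multiplicity = 2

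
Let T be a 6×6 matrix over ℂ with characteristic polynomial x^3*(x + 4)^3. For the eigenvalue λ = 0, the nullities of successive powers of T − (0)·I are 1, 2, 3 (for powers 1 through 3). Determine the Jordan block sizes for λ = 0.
Block sizes for λ = 0: [3]

From the dimensions of kernels of powers, the number of Jordan blocks of size at least j is d_j − d_{j−1} where d_j = dim ker(N^j) (with d_0 = 0). Computing the differences gives [1, 1, 1].
The number of blocks of size exactly k is (#blocks of size ≥ k) − (#blocks of size ≥ k + 1), so the partition is: 1 block(s) of size 3.
In nonincreasing order the block sizes are [3].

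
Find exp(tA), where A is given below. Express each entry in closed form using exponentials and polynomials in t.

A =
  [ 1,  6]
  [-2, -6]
e^{tA} =
  [4*exp(-2*t) - 3*exp(-3*t), 6*exp(-2*t) - 6*exp(-3*t)]
  [-2*exp(-2*t) + 2*exp(-3*t), -3*exp(-2*t) + 4*exp(-3*t)]

Strategy: write A = P · J · P⁻¹ where J is a Jordan canonical form, so e^{tA} = P · e^{tJ} · P⁻¹, and e^{tJ} can be computed block-by-block.

A has Jordan form
J =
  [-3,  0]
  [ 0, -2]
(up to reordering of blocks).

Per-block formulas:
  For a 1×1 block at λ = -2: exp(t · [-2]) = [e^(-2t)].
  For a 1×1 block at λ = -3: exp(t · [-3]) = [e^(-3t)].

After assembling e^{tJ} and conjugating by P, we get:

e^{tA} =
  [4*exp(-2*t) - 3*exp(-3*t), 6*exp(-2*t) - 6*exp(-3*t)]
  [-2*exp(-2*t) + 2*exp(-3*t), -3*exp(-2*t) + 4*exp(-3*t)]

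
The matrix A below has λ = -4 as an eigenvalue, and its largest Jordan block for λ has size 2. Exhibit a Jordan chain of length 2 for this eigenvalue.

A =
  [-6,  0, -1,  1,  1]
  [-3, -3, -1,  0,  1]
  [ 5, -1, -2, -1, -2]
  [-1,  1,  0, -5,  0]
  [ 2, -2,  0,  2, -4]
A Jordan chain for λ = -4 of length 2:
v_1 = (-2, -3, 5, -1, 2)ᵀ
v_2 = (1, 0, 0, 0, 0)ᵀ

Let N = A − (-4)·I. We want v_2 with N^2 v_2 = 0 but N^1 v_2 ≠ 0; then v_{j-1} := N · v_j for j = 2, …, 2.

Pick v_2 = (1, 0, 0, 0, 0)ᵀ.
Then v_1 = N · v_2 = (-2, -3, 5, -1, 2)ᵀ.

Sanity check: (A − (-4)·I) v_1 = (0, 0, 0, 0, 0)ᵀ = 0. ✓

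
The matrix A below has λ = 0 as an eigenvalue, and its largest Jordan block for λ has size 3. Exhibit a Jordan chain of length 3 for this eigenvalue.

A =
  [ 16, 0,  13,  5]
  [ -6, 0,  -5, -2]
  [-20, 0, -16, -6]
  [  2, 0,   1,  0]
A Jordan chain for λ = 0 of length 3:
v_1 = (6, 0, -12, 12)ᵀ
v_2 = (16, -6, -20, 2)ᵀ
v_3 = (1, 0, 0, 0)ᵀ

Let N = A − (0)·I. We want v_3 with N^3 v_3 = 0 but N^2 v_3 ≠ 0; then v_{j-1} := N · v_j for j = 3, …, 2.

Pick v_3 = (1, 0, 0, 0)ᵀ.
Then v_2 = N · v_3 = (16, -6, -20, 2)ᵀ.
Then v_1 = N · v_2 = (6, 0, -12, 12)ᵀ.

Sanity check: (A − (0)·I) v_1 = (0, 0, 0, 0)ᵀ = 0. ✓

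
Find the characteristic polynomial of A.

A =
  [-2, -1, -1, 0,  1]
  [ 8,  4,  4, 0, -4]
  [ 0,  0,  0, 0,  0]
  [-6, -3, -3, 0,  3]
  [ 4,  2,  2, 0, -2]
x^5

Expanding det(x·I − A) (e.g. by cofactor expansion or by noting that A is similar to its Jordan form J, which has the same characteristic polynomial as A) gives
  χ_A(x) = x^5
which factors as x^5. The eigenvalues (with algebraic multiplicities) are λ = 0 with multiplicity 5.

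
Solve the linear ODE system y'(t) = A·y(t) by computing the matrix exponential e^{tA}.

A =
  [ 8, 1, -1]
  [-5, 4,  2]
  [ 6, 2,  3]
e^{tA} =
  [-t^2*exp(5*t) + 3*t*exp(5*t) + exp(5*t), t*exp(5*t), t^2*exp(5*t)/2 - t*exp(5*t)]
  [t^2*exp(5*t) - 5*t*exp(5*t), -t*exp(5*t) + exp(5*t), -t^2*exp(5*t)/2 + 2*t*exp(5*t)]
  [-2*t^2*exp(5*t) + 6*t*exp(5*t), 2*t*exp(5*t), t^2*exp(5*t) - 2*t*exp(5*t) + exp(5*t)]

Strategy: write A = P · J · P⁻¹ where J is a Jordan canonical form, so e^{tA} = P · e^{tJ} · P⁻¹, and e^{tJ} can be computed block-by-block.

A has Jordan form
J =
  [5, 1, 0]
  [0, 5, 1]
  [0, 0, 5]
(up to reordering of blocks).

Per-block formulas:
  For a 3×3 Jordan block J_3(5): exp(t · J_3(5)) = e^(5t)·(I + t·N + (t^2/2)·N^2), where N is the 3×3 nilpotent shift.

After assembling e^{tJ} and conjugating by P, we get:

e^{tA} =
  [-t^2*exp(5*t) + 3*t*exp(5*t) + exp(5*t), t*exp(5*t), t^2*exp(5*t)/2 - t*exp(5*t)]
  [t^2*exp(5*t) - 5*t*exp(5*t), -t*exp(5*t) + exp(5*t), -t^2*exp(5*t)/2 + 2*t*exp(5*t)]
  [-2*t^2*exp(5*t) + 6*t*exp(5*t), 2*t*exp(5*t), t^2*exp(5*t) - 2*t*exp(5*t) + exp(5*t)]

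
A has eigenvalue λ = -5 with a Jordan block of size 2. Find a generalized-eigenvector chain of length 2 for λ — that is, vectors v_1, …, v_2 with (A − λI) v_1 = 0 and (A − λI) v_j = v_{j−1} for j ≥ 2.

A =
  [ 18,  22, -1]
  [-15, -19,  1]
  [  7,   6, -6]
A Jordan chain for λ = -5 of length 2:
v_1 = (1, -1, 1)ᵀ
v_2 = (1, -1, 0)ᵀ

Let N = A − (-5)·I. We want v_2 with N^2 v_2 = 0 but N^1 v_2 ≠ 0; then v_{j-1} := N · v_j for j = 2, …, 2.

Pick v_2 = (1, -1, 0)ᵀ.
Then v_1 = N · v_2 = (1, -1, 1)ᵀ.

Sanity check: (A − (-5)·I) v_1 = (0, 0, 0)ᵀ = 0. ✓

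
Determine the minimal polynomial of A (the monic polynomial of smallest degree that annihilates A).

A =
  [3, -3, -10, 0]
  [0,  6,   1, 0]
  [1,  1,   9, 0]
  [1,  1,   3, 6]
x^3 - 18*x^2 + 108*x - 216

The characteristic polynomial is χ_A(x) = (x - 6)^4, so the eigenvalues are known. The minimal polynomial is
  m_A(x) = Π_λ (x − λ)^{k_λ}
where k_λ is the size of the *largest* Jordan block for λ (equivalently, the smallest k with (A − λI)^k v = 0 for every generalised eigenvector v of λ).

  λ = 6: largest Jordan block has size 3, contributing (x − 6)^3

So m_A(x) = (x - 6)^3 = x^3 - 18*x^2 + 108*x - 216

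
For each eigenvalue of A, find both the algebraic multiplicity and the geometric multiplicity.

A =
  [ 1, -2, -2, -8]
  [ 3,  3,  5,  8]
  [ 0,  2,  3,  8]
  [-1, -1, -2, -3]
λ = 1: alg = 4, geom = 2

Step 1 — factor the characteristic polynomial to read off the algebraic multiplicities:
  χ_A(x) = (x - 1)^4

Step 2 — compute geometric multiplicities via the rank-nullity identity g(λ) = n − rank(A − λI):
  rank(A − (1)·I) = 2, so dim ker(A − (1)·I) = n − 2 = 2

Summary:
  λ = 1: algebraic multiplicity = 4, geometric multiplicity = 2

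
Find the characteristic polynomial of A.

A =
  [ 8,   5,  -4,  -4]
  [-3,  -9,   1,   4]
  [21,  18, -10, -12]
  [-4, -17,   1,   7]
x^4 + 4*x^3 + 6*x^2 + 4*x + 1

Expanding det(x·I − A) (e.g. by cofactor expansion or by noting that A is similar to its Jordan form J, which has the same characteristic polynomial as A) gives
  χ_A(x) = x^4 + 4*x^3 + 6*x^2 + 4*x + 1
which factors as (x + 1)^4. The eigenvalues (with algebraic multiplicities) are λ = -1 with multiplicity 4.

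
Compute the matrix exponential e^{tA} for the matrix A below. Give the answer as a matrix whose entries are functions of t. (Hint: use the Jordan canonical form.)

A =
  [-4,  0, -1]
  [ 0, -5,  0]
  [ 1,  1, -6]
e^{tA} =
  [t*exp(-5*t) + exp(-5*t), -t^2*exp(-5*t)/2, -t*exp(-5*t)]
  [0, exp(-5*t), 0]
  [t*exp(-5*t), -t^2*exp(-5*t)/2 + t*exp(-5*t), -t*exp(-5*t) + exp(-5*t)]

Strategy: write A = P · J · P⁻¹ where J is a Jordan canonical form, so e^{tA} = P · e^{tJ} · P⁻¹, and e^{tJ} can be computed block-by-block.

A has Jordan form
J =
  [-5,  1,  0]
  [ 0, -5,  1]
  [ 0,  0, -5]
(up to reordering of blocks).

Per-block formulas:
  For a 3×3 Jordan block J_3(-5): exp(t · J_3(-5)) = e^(-5t)·(I + t·N + (t^2/2)·N^2), where N is the 3×3 nilpotent shift.

After assembling e^{tJ} and conjugating by P, we get:

e^{tA} =
  [t*exp(-5*t) + exp(-5*t), -t^2*exp(-5*t)/2, -t*exp(-5*t)]
  [0, exp(-5*t), 0]
  [t*exp(-5*t), -t^2*exp(-5*t)/2 + t*exp(-5*t), -t*exp(-5*t) + exp(-5*t)]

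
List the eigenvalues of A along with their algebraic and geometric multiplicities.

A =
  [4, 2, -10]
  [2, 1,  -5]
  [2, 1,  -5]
λ = 0: alg = 3, geom = 2

Step 1 — factor the characteristic polynomial to read off the algebraic multiplicities:
  χ_A(x) = x^3

Step 2 — compute geometric multiplicities via the rank-nullity identity g(λ) = n − rank(A − λI):
  rank(A − (0)·I) = 1, so dim ker(A − (0)·I) = n − 1 = 2

Summary:
  λ = 0: algebraic multiplicity = 3, geometric multiplicity = 2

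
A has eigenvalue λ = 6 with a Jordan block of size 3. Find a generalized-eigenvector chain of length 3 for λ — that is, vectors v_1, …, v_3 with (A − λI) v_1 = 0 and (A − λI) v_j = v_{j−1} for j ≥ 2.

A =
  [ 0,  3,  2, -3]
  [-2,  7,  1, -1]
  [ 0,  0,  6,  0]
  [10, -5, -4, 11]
A Jordan chain for λ = 6 of length 3:
v_1 = (3, 1, 0, -5)ᵀ
v_2 = (2, 1, 0, -4)ᵀ
v_3 = (0, 0, 1, 0)ᵀ

Let N = A − (6)·I. We want v_3 with N^3 v_3 = 0 but N^2 v_3 ≠ 0; then v_{j-1} := N · v_j for j = 3, …, 2.

Pick v_3 = (0, 0, 1, 0)ᵀ.
Then v_2 = N · v_3 = (2, 1, 0, -4)ᵀ.
Then v_1 = N · v_2 = (3, 1, 0, -5)ᵀ.

Sanity check: (A − (6)·I) v_1 = (0, 0, 0, 0)ᵀ = 0. ✓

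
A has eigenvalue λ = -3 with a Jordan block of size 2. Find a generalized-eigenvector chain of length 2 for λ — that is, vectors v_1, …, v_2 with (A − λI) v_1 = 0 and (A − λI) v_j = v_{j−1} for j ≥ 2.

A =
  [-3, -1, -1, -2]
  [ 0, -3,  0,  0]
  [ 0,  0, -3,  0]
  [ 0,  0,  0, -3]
A Jordan chain for λ = -3 of length 2:
v_1 = (-1, 0, 0, 0)ᵀ
v_2 = (0, 1, 0, 0)ᵀ

Let N = A − (-3)·I. We want v_2 with N^2 v_2 = 0 but N^1 v_2 ≠ 0; then v_{j-1} := N · v_j for j = 2, …, 2.

Pick v_2 = (0, 1, 0, 0)ᵀ.
Then v_1 = N · v_2 = (-1, 0, 0, 0)ᵀ.

Sanity check: (A − (-3)·I) v_1 = (0, 0, 0, 0)ᵀ = 0. ✓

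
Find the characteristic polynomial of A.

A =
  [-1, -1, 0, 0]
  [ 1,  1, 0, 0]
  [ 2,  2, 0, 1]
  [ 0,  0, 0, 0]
x^4

Expanding det(x·I − A) (e.g. by cofactor expansion or by noting that A is similar to its Jordan form J, which has the same characteristic polynomial as A) gives
  χ_A(x) = x^4
which factors as x^4. The eigenvalues (with algebraic multiplicities) are λ = 0 with multiplicity 4.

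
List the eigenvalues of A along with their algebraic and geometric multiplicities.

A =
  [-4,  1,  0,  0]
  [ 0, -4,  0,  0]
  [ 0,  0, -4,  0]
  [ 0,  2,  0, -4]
λ = -4: alg = 4, geom = 3

Step 1 — factor the characteristic polynomial to read off the algebraic multiplicities:
  χ_A(x) = (x + 4)^4

Step 2 — compute geometric multiplicities via the rank-nullity identity g(λ) = n − rank(A − λI):
  rank(A − (-4)·I) = 1, so dim ker(A − (-4)·I) = n − 1 = 3

Summary:
  λ = -4: algebraic multiplicity = 4, geometric multiplicity = 3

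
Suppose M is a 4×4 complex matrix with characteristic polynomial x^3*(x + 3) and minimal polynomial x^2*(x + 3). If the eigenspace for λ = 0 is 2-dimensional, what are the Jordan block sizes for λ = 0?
Block sizes for λ = 0: [2, 1]

Step 1 — from the characteristic polynomial, algebraic multiplicity of λ = 0 is 3. From dim ker(M − (0)·I) = 2, there are exactly 2 Jordan blocks for λ = 0.
Step 2 — from the minimal polynomial, the factor (x − 0)^2 tells us the largest block for λ = 0 has size 2.
Step 3 — with total size 3, 2 blocks, and largest block 2, the block sizes (in nonincreasing order) are [2, 1].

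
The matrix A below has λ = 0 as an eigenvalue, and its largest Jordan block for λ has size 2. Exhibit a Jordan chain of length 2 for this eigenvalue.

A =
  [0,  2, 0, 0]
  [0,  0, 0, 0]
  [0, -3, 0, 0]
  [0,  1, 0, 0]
A Jordan chain for λ = 0 of length 2:
v_1 = (2, 0, -3, 1)ᵀ
v_2 = (0, 1, 0, 0)ᵀ

Let N = A − (0)·I. We want v_2 with N^2 v_2 = 0 but N^1 v_2 ≠ 0; then v_{j-1} := N · v_j for j = 2, …, 2.

Pick v_2 = (0, 1, 0, 0)ᵀ.
Then v_1 = N · v_2 = (2, 0, -3, 1)ᵀ.

Sanity check: (A − (0)·I) v_1 = (0, 0, 0, 0)ᵀ = 0. ✓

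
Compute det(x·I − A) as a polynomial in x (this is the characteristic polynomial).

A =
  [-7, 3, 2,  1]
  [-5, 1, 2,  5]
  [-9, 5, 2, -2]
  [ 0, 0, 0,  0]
x^4 + 4*x^3 + 4*x^2

Expanding det(x·I − A) (e.g. by cofactor expansion or by noting that A is similar to its Jordan form J, which has the same characteristic polynomial as A) gives
  χ_A(x) = x^4 + 4*x^3 + 4*x^2
which factors as x^2*(x + 2)^2. The eigenvalues (with algebraic multiplicities) are λ = -2 with multiplicity 2, λ = 0 with multiplicity 2.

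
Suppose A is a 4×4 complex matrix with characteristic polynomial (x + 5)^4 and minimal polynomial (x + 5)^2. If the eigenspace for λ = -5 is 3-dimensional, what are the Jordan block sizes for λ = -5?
Block sizes for λ = -5: [2, 1, 1]

Step 1 — from the characteristic polynomial, algebraic multiplicity of λ = -5 is 4. From dim ker(A − (-5)·I) = 3, there are exactly 3 Jordan blocks for λ = -5.
Step 2 — from the minimal polynomial, the factor (x + 5)^2 tells us the largest block for λ = -5 has size 2.
Step 3 — with total size 4, 3 blocks, and largest block 2, the block sizes (in nonincreasing order) are [2, 1, 1].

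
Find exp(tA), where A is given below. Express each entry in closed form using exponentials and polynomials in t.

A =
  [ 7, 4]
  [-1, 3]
e^{tA} =
  [2*t*exp(5*t) + exp(5*t), 4*t*exp(5*t)]
  [-t*exp(5*t), -2*t*exp(5*t) + exp(5*t)]

Strategy: write A = P · J · P⁻¹ where J is a Jordan canonical form, so e^{tA} = P · e^{tJ} · P⁻¹, and e^{tJ} can be computed block-by-block.

A has Jordan form
J =
  [5, 1]
  [0, 5]
(up to reordering of blocks).

Per-block formulas:
  For a 2×2 Jordan block J_2(5): exp(t · J_2(5)) = e^(5t)·(I + t·N), where N is the 2×2 nilpotent shift.

After assembling e^{tJ} and conjugating by P, we get:

e^{tA} =
  [2*t*exp(5*t) + exp(5*t), 4*t*exp(5*t)]
  [-t*exp(5*t), -2*t*exp(5*t) + exp(5*t)]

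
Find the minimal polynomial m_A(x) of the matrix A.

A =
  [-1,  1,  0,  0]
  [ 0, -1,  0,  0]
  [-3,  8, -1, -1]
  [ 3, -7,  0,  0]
x^3 + 2*x^2 + x

The characteristic polynomial is χ_A(x) = x*(x + 1)^3, so the eigenvalues are known. The minimal polynomial is
  m_A(x) = Π_λ (x − λ)^{k_λ}
where k_λ is the size of the *largest* Jordan block for λ (equivalently, the smallest k with (A − λI)^k v = 0 for every generalised eigenvector v of λ).

  λ = -1: largest Jordan block has size 2, contributing (x + 1)^2
  λ = 0: largest Jordan block has size 1, contributing (x − 0)

So m_A(x) = x*(x + 1)^2 = x^3 + 2*x^2 + x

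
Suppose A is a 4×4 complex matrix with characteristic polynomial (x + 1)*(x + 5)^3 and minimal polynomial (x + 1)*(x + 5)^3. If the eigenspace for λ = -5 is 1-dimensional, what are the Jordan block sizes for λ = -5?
Block sizes for λ = -5: [3]

Step 1 — from the characteristic polynomial, algebraic multiplicity of λ = -5 is 3. From dim ker(A − (-5)·I) = 1, there are exactly 1 Jordan blocks for λ = -5.
Step 2 — from the minimal polynomial, the factor (x + 5)^3 tells us the largest block for λ = -5 has size 3.
Step 3 — with total size 3, 1 blocks, and largest block 3, the block sizes (in nonincreasing order) are [3].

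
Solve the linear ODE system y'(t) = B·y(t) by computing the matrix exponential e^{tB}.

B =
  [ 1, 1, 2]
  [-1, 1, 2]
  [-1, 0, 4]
e^{tB} =
  [-t^2*exp(2*t) - t*exp(2*t) + exp(2*t), -t^2*exp(2*t) + t*exp(2*t), 2*t^2*exp(2*t) + 2*t*exp(2*t)]
  [-t*exp(2*t), -t*exp(2*t) + exp(2*t), 2*t*exp(2*t)]
  [-t^2*exp(2*t)/2 - t*exp(2*t), -t^2*exp(2*t)/2, t^2*exp(2*t) + 2*t*exp(2*t) + exp(2*t)]

Strategy: write B = P · J · P⁻¹ where J is a Jordan canonical form, so e^{tB} = P · e^{tJ} · P⁻¹, and e^{tJ} can be computed block-by-block.

B has Jordan form
J =
  [2, 1, 0]
  [0, 2, 1]
  [0, 0, 2]
(up to reordering of blocks).

Per-block formulas:
  For a 3×3 Jordan block J_3(2): exp(t · J_3(2)) = e^(2t)·(I + t·N + (t^2/2)·N^2), where N is the 3×3 nilpotent shift.

After assembling e^{tJ} and conjugating by P, we get:

e^{tB} =
  [-t^2*exp(2*t) - t*exp(2*t) + exp(2*t), -t^2*exp(2*t) + t*exp(2*t), 2*t^2*exp(2*t) + 2*t*exp(2*t)]
  [-t*exp(2*t), -t*exp(2*t) + exp(2*t), 2*t*exp(2*t)]
  [-t^2*exp(2*t)/2 - t*exp(2*t), -t^2*exp(2*t)/2, t^2*exp(2*t) + 2*t*exp(2*t) + exp(2*t)]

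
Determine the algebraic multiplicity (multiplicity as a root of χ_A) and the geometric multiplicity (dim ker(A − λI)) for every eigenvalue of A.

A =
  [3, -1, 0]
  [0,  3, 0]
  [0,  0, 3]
λ = 3: alg = 3, geom = 2

Step 1 — factor the characteristic polynomial to read off the algebraic multiplicities:
  χ_A(x) = (x - 3)^3

Step 2 — compute geometric multiplicities via the rank-nullity identity g(λ) = n − rank(A − λI):
  rank(A − (3)·I) = 1, so dim ker(A − (3)·I) = n − 1 = 2

Summary:
  λ = 3: algebraic multiplicity = 3, geometric multiplicity = 2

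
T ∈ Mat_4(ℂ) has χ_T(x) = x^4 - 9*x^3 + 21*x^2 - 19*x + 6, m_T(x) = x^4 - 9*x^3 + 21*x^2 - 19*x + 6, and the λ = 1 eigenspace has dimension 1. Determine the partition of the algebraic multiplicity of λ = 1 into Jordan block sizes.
Block sizes for λ = 1: [3]

Step 1 — from the characteristic polynomial, algebraic multiplicity of λ = 1 is 3. From dim ker(T − (1)·I) = 1, there are exactly 1 Jordan blocks for λ = 1.
Step 2 — from the minimal polynomial, the factor (x − 1)^3 tells us the largest block for λ = 1 has size 3.
Step 3 — with total size 3, 1 blocks, and largest block 3, the block sizes (in nonincreasing order) are [3].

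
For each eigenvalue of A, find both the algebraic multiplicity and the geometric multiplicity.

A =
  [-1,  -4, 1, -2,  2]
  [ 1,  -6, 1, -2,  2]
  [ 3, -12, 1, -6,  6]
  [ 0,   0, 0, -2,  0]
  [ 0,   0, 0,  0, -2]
λ = -2: alg = 5, geom = 4

Step 1 — factor the characteristic polynomial to read off the algebraic multiplicities:
  χ_A(x) = (x + 2)^5

Step 2 — compute geometric multiplicities via the rank-nullity identity g(λ) = n − rank(A − λI):
  rank(A − (-2)·I) = 1, so dim ker(A − (-2)·I) = n − 1 = 4

Summary:
  λ = -2: algebraic multiplicity = 5, geometric multiplicity = 4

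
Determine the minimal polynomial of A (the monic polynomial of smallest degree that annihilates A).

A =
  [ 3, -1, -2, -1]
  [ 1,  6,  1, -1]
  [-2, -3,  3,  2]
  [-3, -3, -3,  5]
x^4 - 17*x^3 + 105*x^2 - 275*x + 250

The characteristic polynomial is χ_A(x) = (x - 5)^3*(x - 2), so the eigenvalues are known. The minimal polynomial is
  m_A(x) = Π_λ (x − λ)^{k_λ}
where k_λ is the size of the *largest* Jordan block for λ (equivalently, the smallest k with (A − λI)^k v = 0 for every generalised eigenvector v of λ).

  λ = 2: largest Jordan block has size 1, contributing (x − 2)
  λ = 5: largest Jordan block has size 3, contributing (x − 5)^3

So m_A(x) = (x - 5)^3*(x - 2) = x^4 - 17*x^3 + 105*x^2 - 275*x + 250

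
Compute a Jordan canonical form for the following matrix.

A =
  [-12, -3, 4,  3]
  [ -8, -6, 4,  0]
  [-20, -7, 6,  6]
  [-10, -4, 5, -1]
J_3(-4) ⊕ J_1(-1)

The characteristic polynomial is
  det(x·I − A) = x^4 + 13*x^3 + 60*x^2 + 112*x + 64 = (x + 1)*(x + 4)^3

Eigenvalues and multiplicities (the geometric multiplicity of λ is n − rank(A − λI), which equals the number of Jordan blocks for λ):
  λ = -4: algebraic multiplicity = 3, geometric multiplicity = 1
  λ = -1: algebraic multiplicity = 1, geometric multiplicity = 1

Determining the block sizes for each eigenvalue:
  λ = -4: one block (gm = 1), so the single block has size am = 3 → block sizes [3]
  λ = -1: one block (gm = 1), so the single block has size am = 1 → block sizes [1]

Assembling the blocks gives a Jordan form
J =
  [-4,  1,  0,  0]
  [ 0, -4,  1,  0]
  [ 0,  0, -4,  0]
  [ 0,  0,  0, -1]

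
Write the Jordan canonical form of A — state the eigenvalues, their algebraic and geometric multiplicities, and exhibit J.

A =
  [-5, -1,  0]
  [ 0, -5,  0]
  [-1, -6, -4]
J_2(-5) ⊕ J_1(-4)

The characteristic polynomial is
  det(x·I − A) = x^3 + 14*x^2 + 65*x + 100 = (x + 4)*(x + 5)^2

Eigenvalues and multiplicities (the geometric multiplicity of λ is n − rank(A − λI), which equals the number of Jordan blocks for λ):
  λ = -5: algebraic multiplicity = 2, geometric multiplicity = 1
  λ = -4: algebraic multiplicity = 1, geometric multiplicity = 1

Determining the block sizes for each eigenvalue:
  λ = -5: one block (gm = 1), so the single block has size am = 2 → block sizes [2]
  λ = -4: one block (gm = 1), so the single block has size am = 1 → block sizes [1]

Assembling the blocks gives a Jordan form
J =
  [-5,  1,  0]
  [ 0, -5,  0]
  [ 0,  0, -4]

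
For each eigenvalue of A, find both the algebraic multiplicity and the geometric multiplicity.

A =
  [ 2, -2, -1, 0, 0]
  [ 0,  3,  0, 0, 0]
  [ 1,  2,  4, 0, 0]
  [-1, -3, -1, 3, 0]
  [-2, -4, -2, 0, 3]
λ = 3: alg = 5, geom = 3

Step 1 — factor the characteristic polynomial to read off the algebraic multiplicities:
  χ_A(x) = (x - 3)^5

Step 2 — compute geometric multiplicities via the rank-nullity identity g(λ) = n − rank(A − λI):
  rank(A − (3)·I) = 2, so dim ker(A − (3)·I) = n − 2 = 3

Summary:
  λ = 3: algebraic multiplicity = 5, geometric multiplicity = 3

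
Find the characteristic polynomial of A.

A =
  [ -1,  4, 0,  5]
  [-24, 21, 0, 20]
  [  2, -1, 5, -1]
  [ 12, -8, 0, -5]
x^4 - 20*x^3 + 150*x^2 - 500*x + 625

Expanding det(x·I − A) (e.g. by cofactor expansion or by noting that A is similar to its Jordan form J, which has the same characteristic polynomial as A) gives
  χ_A(x) = x^4 - 20*x^3 + 150*x^2 - 500*x + 625
which factors as (x - 5)^4. The eigenvalues (with algebraic multiplicities) are λ = 5 with multiplicity 4.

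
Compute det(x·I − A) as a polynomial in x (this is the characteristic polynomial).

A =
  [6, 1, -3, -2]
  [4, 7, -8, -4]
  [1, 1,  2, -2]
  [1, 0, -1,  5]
x^4 - 20*x^3 + 150*x^2 - 500*x + 625

Expanding det(x·I − A) (e.g. by cofactor expansion or by noting that A is similar to its Jordan form J, which has the same characteristic polynomial as A) gives
  χ_A(x) = x^4 - 20*x^3 + 150*x^2 - 500*x + 625
which factors as (x - 5)^4. The eigenvalues (with algebraic multiplicities) are λ = 5 with multiplicity 4.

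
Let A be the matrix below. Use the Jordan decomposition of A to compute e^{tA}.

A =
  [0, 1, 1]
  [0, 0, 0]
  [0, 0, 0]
e^{tA} =
  [1, t, t]
  [0, 1, 0]
  [0, 0, 1]

Strategy: write A = P · J · P⁻¹ where J is a Jordan canonical form, so e^{tA} = P · e^{tJ} · P⁻¹, and e^{tJ} can be computed block-by-block.

A has Jordan form
J =
  [0, 1, 0]
  [0, 0, 0]
  [0, 0, 0]
(up to reordering of blocks).

Per-block formulas:
  For a 1×1 block at λ = 0: exp(t · [0]) = [e^(0t)].
  For a 2×2 Jordan block J_2(0): exp(t · J_2(0)) = e^(0t)·(I + t·N), where N is the 2×2 nilpotent shift.

After assembling e^{tJ} and conjugating by P, we get:

e^{tA} =
  [1, t, t]
  [0, 1, 0]
  [0, 0, 1]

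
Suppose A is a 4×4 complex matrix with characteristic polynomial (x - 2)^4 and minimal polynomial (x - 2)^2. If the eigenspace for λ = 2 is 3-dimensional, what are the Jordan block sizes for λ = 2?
Block sizes for λ = 2: [2, 1, 1]

Step 1 — from the characteristic polynomial, algebraic multiplicity of λ = 2 is 4. From dim ker(A − (2)·I) = 3, there are exactly 3 Jordan blocks for λ = 2.
Step 2 — from the minimal polynomial, the factor (x − 2)^2 tells us the largest block for λ = 2 has size 2.
Step 3 — with total size 4, 3 blocks, and largest block 2, the block sizes (in nonincreasing order) are [2, 1, 1].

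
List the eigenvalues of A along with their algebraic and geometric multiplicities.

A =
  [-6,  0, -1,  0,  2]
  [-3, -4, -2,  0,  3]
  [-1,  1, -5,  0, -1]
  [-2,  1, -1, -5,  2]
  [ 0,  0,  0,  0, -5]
λ = -5: alg = 5, geom = 2

Step 1 — factor the characteristic polynomial to read off the algebraic multiplicities:
  χ_A(x) = (x + 5)^5

Step 2 — compute geometric multiplicities via the rank-nullity identity g(λ) = n − rank(A − λI):
  rank(A − (-5)·I) = 3, so dim ker(A − (-5)·I) = n − 3 = 2

Summary:
  λ = -5: algebraic multiplicity = 5, geometric multiplicity = 2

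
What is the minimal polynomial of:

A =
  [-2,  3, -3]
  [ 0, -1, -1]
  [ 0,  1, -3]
x^2 + 4*x + 4

The characteristic polynomial is χ_A(x) = (x + 2)^3, so the eigenvalues are known. The minimal polynomial is
  m_A(x) = Π_λ (x − λ)^{k_λ}
where k_λ is the size of the *largest* Jordan block for λ (equivalently, the smallest k with (A − λI)^k v = 0 for every generalised eigenvector v of λ).

  λ = -2: largest Jordan block has size 2, contributing (x + 2)^2

So m_A(x) = (x + 2)^2 = x^2 + 4*x + 4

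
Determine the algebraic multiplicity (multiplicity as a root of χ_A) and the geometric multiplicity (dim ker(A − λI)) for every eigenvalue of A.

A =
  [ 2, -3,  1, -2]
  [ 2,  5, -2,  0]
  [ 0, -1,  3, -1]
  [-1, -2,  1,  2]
λ = 3: alg = 4, geom = 2

Step 1 — factor the characteristic polynomial to read off the algebraic multiplicities:
  χ_A(x) = (x - 3)^4

Step 2 — compute geometric multiplicities via the rank-nullity identity g(λ) = n − rank(A − λI):
  rank(A − (3)·I) = 2, so dim ker(A − (3)·I) = n − 2 = 2

Summary:
  λ = 3: algebraic multiplicity = 4, geometric multiplicity = 2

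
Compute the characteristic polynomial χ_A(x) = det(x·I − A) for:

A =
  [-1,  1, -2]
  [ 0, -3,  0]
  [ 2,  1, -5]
x^3 + 9*x^2 + 27*x + 27

Expanding det(x·I − A) (e.g. by cofactor expansion or by noting that A is similar to its Jordan form J, which has the same characteristic polynomial as A) gives
  χ_A(x) = x^3 + 9*x^2 + 27*x + 27
which factors as (x + 3)^3. The eigenvalues (with algebraic multiplicities) are λ = -3 with multiplicity 3.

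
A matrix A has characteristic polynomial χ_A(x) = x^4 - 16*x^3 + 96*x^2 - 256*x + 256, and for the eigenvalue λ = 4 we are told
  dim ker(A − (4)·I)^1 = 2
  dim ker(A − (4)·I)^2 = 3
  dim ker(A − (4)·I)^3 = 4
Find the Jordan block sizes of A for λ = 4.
Block sizes for λ = 4: [3, 1]

From the dimensions of kernels of powers, the number of Jordan blocks of size at least j is d_j − d_{j−1} where d_j = dim ker(N^j) (with d_0 = 0). Computing the differences gives [2, 1, 1].
The number of blocks of size exactly k is (#blocks of size ≥ k) − (#blocks of size ≥ k + 1), so the partition is: 1 block(s) of size 1, 1 block(s) of size 3.
In nonincreasing order the block sizes are [3, 1].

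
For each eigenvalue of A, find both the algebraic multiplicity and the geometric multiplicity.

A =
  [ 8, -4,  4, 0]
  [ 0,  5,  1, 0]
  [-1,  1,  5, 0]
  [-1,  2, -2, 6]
λ = 6: alg = 4, geom = 2

Step 1 — factor the characteristic polynomial to read off the algebraic multiplicities:
  χ_A(x) = (x - 6)^4

Step 2 — compute geometric multiplicities via the rank-nullity identity g(λ) = n − rank(A − λI):
  rank(A − (6)·I) = 2, so dim ker(A − (6)·I) = n − 2 = 2

Summary:
  λ = 6: algebraic multiplicity = 4, geometric multiplicity = 2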